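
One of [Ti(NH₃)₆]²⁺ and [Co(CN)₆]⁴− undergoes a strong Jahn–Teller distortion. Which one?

[Ti(NH₃)₆]²⁺: Ligand charges: ammonia is neutral. With an overall charge of +2 the titanium centre must be in the +2 oxidation state. Ti sits in group 4, so the d-electron count is 4 − 2 = 2. The d² configuration leaves the e_g set evenly filled (or empty) — no strong Jahn–Teller driving force.
[Co(CN)₆]⁴−: Each cyanide is −1; balancing the −4 overall charge requires Co(II). Cobalt is a group-9 element; Co(II) is therefore d⁷. Cyanide is a strong-field ligand (high in the spectrochemical series) for a first-row metal, so the complex is low-spin. The t₂g⁶e_g¹ (low-spin) configuration has an unevenly filled e_g set; the Jahn–Teller theorem predicts a tetragonal distortion (typically axial elongation) to lift the degeneracy.

[Co(CN)₆]⁴−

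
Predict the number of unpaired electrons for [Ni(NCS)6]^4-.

Each isothiocyanate is −1; balancing the −4 overall charge requires Ni(II).
Ni sits in group 10, so the d-electron count is 10 − 2 = 8.
In an octahedral field the d⁸ configuration is t₂g⁶e_g² (only one arrangement possible), giving 2 unpaired electrons.

2 unpaired electrons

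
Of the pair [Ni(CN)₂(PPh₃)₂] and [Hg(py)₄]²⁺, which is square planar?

[Ni(CN)₂(PPh₃)₂]

For [Ni(CN)₂(PPh₃)₂]: Summing ligand charges against the 0 overall charge gives an oxidation state of +2 for nickel. Ni sits in group 10, so the d-electron count is 10 − 2 = 8. Cyanide and triphenylphosphine are strong-field ligands (high in the spectrochemical series). A 3d d⁸ ion with strong-field ligands gains enough CFSE to favour square planar over tetrahedral. → square planar.
For [Hg(py)₄]²⁺: Pyridine is neutral; balancing the +2 overall charge requires Hg(II). Hg sits in group 12, so the d-electron count is 12 − 2 = 10. A d¹⁰ ion has no crystal-field stabilisation preference between square planar and tetrahedral, so four ligands adopt the sterically favoured tetrahedral geometry. → tetrahedral.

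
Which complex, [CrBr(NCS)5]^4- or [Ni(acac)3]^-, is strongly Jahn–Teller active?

[CrBr(NCS)5]^4-: Ligand charges: each bromide is −1; each isothiocyanate is −1. With an overall charge of −4 the chromium centre must be in the +2 oxidation state. Cr sits in group 6, so the d-electron count is 6 − 2 = 4. Bromide and isothiocyanate are weak-field ligands for a first-row metal, so the complex is high-spin. The t₂g³e_g¹ (high-spin) configuration has an unevenly filled e_g set; the Jahn–Teller theorem predicts a tetragonal distortion (typically axial elongation) to lift the degeneracy.
[Ni(acac)3]^-: Ligand charges: each acetylacetonate is −1. With an overall charge of −1 the nickel centre must be in the +2 oxidation state. Group 10 minus oxidation state 2 gives a d⁸ configuration. The d⁸ configuration leaves the e_g set evenly filled (or empty) — no strong Jahn–Teller driving force.

[CrBr(NCS)5]^4-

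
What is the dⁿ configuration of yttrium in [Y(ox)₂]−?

d⁰

Each oxalate is −2; balancing the −1 overall charge requires Y(III).
Group 3 minus oxidation state 3 gives a d⁰ configuration.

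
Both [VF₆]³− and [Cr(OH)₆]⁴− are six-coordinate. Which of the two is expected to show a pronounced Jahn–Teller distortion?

[VF₆]³−: Each fluoride is −1; balancing the −3 overall charge requires V(III). Group 5 minus oxidation state 3 gives a d² configuration. The d² configuration leaves the e_g set evenly filled (or empty) — no strong Jahn–Teller driving force.
[Cr(OH)₆]⁴−: Ligand charges: each hydroxide is −1. With an overall charge of −4 the chromium centre must be in the +2 oxidation state. Group 6 minus oxidation state 2 gives a d⁴ configuration. Hydroxide is a weak-field ligand for a first-row metal, so the complex is high-spin. The t₂g³e_g¹ (high-spin) configuration has an unevenly filled e_g set; the Jahn–Teller theorem predicts a tetragonal distortion (typically axial elongation) to lift the degeneracy.

[Cr(OH)₆]⁴−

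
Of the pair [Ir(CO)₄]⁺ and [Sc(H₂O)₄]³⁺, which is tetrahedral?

For [Ir(CO)₄]⁺: Summing ligand charges against the +1 overall charge gives an oxidation state of +1 for iridium. Group 9 minus oxidation state 1 gives a d⁸ configuration. A 5d d⁸ ion has a large crystal-field splitting; square planar leaves the high-energy d_{x²−y²} orbital empty and maximises CFSE. → square planar.
For [Sc(H₂O)₄]³⁺: Summing ligand charges against the +3 overall charge gives an oxidation state of +3 for scandium. Scandium is a group-3 element; Sc(III) is therefore d⁰. A d⁰ ion has no crystal-field stabilisation preference between square planar and tetrahedral, so four ligands adopt the sterically favoured tetrahedral geometry. → tetrahedral.

[Sc(H₂O)₄]³⁺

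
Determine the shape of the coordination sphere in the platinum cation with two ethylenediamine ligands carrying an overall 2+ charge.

square planar

Ethylenediamine is neutral; balancing the +2 overall charge requires Pt(II).
Pt sits in group 10, so the d-electron count is 10 − 2 = 8.
Counting donor atoms: 2×ethylenediamine (bidentate) → 4 donors. Coordination number = 4.
A 5d d⁸ ion has a large crystal-field splitting; square planar leaves the high-energy d_{x²−y²} orbital empty and maximises CFSE.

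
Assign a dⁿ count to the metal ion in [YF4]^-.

d0

Each fluoride is −1; balancing the −1 overall charge requires Y(III).
Group 3 minus oxidation state 3 gives a d⁰ configuration.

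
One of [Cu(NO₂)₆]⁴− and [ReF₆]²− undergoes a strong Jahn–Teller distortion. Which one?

[Cu(NO₂)₆]⁴−

[Cu(NO₂)₆]⁴−: Ligand charges: each nitro (N-bound nitrite) is −1. With an overall charge of −4 the copper centre must be in the +2 oxidation state. Copper is a group-11 element; Cu(II) is therefore d⁹. The t₂g⁶e_g³ configuration has an unevenly filled e_g set; the Jahn–Teller theorem predicts a tetragonal distortion (typically axial elongation) to lift the degeneracy.
[ReF₆]²−: Summing ligand charges against the −2 overall charge gives an oxidation state of +4 for rhenium. Re sits in group 7, so the d-electron count is 7 − 4 = 3. The d³ configuration leaves the e_g set evenly filled (or empty) — no strong Jahn–Teller driving force.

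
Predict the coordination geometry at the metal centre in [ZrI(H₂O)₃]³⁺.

Ligand charges: each iodide is −1; water is neutral. With an overall charge of +3 the zirconium centre must be in the +4 oxidation state.
Group 4 minus oxidation state 4 gives a d⁰ configuration.
Coordination number: 4.
A d⁰ ion has no crystal-field stabilisation preference between square planar and tetrahedral, so four ligands adopt the sterically favoured tetrahedral geometry.

tetrahedral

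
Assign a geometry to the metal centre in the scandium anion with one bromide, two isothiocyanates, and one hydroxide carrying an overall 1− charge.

Summing ligand charges against the −1 overall charge gives an oxidation state of +3 for scandium.
Group 3 minus oxidation state 3 gives a d⁰ configuration.
With 4 monodentate ligands the coordination number is 4.
A d⁰ ion has no crystal-field stabilisation preference between square planar and tetrahedral, so four ligands adopt the sterically favoured tetrahedral geometry.

tetrahedral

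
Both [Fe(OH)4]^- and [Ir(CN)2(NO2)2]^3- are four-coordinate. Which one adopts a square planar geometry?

For [Fe(OH)4]^-: Each hydroxide is −1; balancing the −1 overall charge requires Fe(III). Fe sits in group 8, so the d-electron count is 8 − 3 = 5. A high-spin d⁵ ion has zero CFSE in either geometry, so four ligands adopt the sterically favoured tetrahedral geometry. → tetrahedral.
For [Ir(CN)2(NO2)2]^3-: Each cyanide is −1; each nitro (N-bound nitrite) is −1; balancing the −3 overall charge requires Ir(I). Ir sits in group 9, so the d-electron count is 9 − 1 = 8. A 5d d⁸ ion has a large crystal-field splitting; square planar leaves the high-energy d_{x²−y²} orbital empty and maximises CFSE. → square planar.

[Ir(CN)2(NO2)2]^3-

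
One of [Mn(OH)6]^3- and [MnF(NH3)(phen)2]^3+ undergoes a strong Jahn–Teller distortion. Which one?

[Mn(OH)6]^3-: Ligand charges: each hydroxide is −1. With an overall charge of −3 the manganese centre must be in the +3 oxidation state. Mn sits in group 7, so the d-electron count is 7 − 3 = 4. Hydroxide is a weak-field ligand for a first-row metal, so the complex is high-spin. The t₂g³e_g¹ (high-spin) configuration has an unevenly filled e_g set; the Jahn–Teller theorem predicts a tetragonal distortion (typically axial elongation) to lift the degeneracy.
[MnF(NH3)(phen)2]^3+: Ligand charges: each fluoride is −1; ammonia is neutral; 1,10-phenanthroline is neutral. With an overall charge of +3 the manganese centre must be in the +4 oxidation state. Manganese is a group-7 element; Mn(IV) is therefore d³. The d³ configuration leaves the e_g set evenly filled (or empty) — no strong Jahn–Teller driving force.

[Mn(OH)6]^3-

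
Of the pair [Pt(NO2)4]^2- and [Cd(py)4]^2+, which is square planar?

For [Pt(NO2)4]^2-: Each nitro (N-bound nitrite) is −1; balancing the −2 overall charge requires Pt(II). Pt sits in group 10, so the d-electron count is 10 − 2 = 8. A 5d d⁸ ion has a large crystal-field splitting; square planar leaves the high-energy d_{x²−y²} orbital empty and maximises CFSE. → square planar.
For [Cd(py)4]^2+: Pyridine is neutral; balancing the +2 overall charge requires Cd(II). Cd sits in group 12, so the d-electron count is 12 − 2 = 10. A d¹⁰ ion has no crystal-field stabilisation preference between square planar and tetrahedral, so four ligands adopt the sterically favoured tetrahedral geometry. → tetrahedral.

[Pt(NO2)4]^2-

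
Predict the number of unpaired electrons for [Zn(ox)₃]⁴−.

Summing ligand charges against the −4 overall charge gives an oxidation state of +2 for zinc.
Zinc is a group-12 element; Zn(II) is therefore d¹⁰.
Counting donor atoms: 3×oxalate (bidentate) → 6 donors. Coordination number = 6.
In an octahedral field the d¹⁰ configuration is t₂g⁶e_g⁴, giving 0 unpaired electrons.

0 unpaired electrons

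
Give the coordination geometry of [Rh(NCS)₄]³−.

square planar

Each isothiocyanate is −1; balancing the −3 overall charge requires Rh(I).
Group 9 minus oxidation state 1 gives a d⁸ configuration.
With 4 monodentate ligands the coordination number is 4.
A 4d d⁸ ion has a large crystal-field splitting; square planar leaves the high-energy d_{x²−y²} orbital empty and maximises CFSE.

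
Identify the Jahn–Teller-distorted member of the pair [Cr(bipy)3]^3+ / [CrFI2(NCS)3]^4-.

[CrFI2(NCS)3]^4-

[Cr(bipy)3]^3+: Summing ligand charges against the +3 overall charge gives an oxidation state of +3 for chromium. Chromium is a group-6 element; Cr(III) is therefore d³. The d³ configuration leaves the e_g set evenly filled (or empty) — no strong Jahn–Teller driving force.
[CrFI2(NCS)3]^4-: Summing ligand charges against the −4 overall charge gives an oxidation state of +2 for chromium. Cr sits in group 6, so the d-electron count is 6 − 2 = 4. Fluoride, iodide, and isothiocyanate are weak-field ligands for a first-row metal, so the complex is high-spin. The t₂g³e_g¹ (high-spin) configuration has an unevenly filled e_g set; the Jahn–Teller theorem predicts a tetragonal distortion (typically axial elongation) to lift the degeneracy.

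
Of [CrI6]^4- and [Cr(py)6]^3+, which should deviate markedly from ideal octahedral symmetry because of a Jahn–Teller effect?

[CrI6]^4-: Summing ligand charges against the −4 overall charge gives an oxidation state of +2 for chromium. Group 6 minus oxidation state 2 gives a d⁴ configuration. Iodide is a weak-field ligand for a first-row metal, so the complex is high-spin. The t₂g³e_g¹ (high-spin) configuration has an unevenly filled e_g set; the Jahn–Teller theorem predicts a tetragonal distortion (typically axial elongation) to lift the degeneracy.
[Cr(py)6]^3+: Ligand charges: pyridine is neutral. With an overall charge of +3 the chromium centre must be in the +3 oxidation state. Chromium is a group-6 element; Cr(III) is therefore d³. The d³ configuration leaves the e_g set evenly filled (or empty) — no strong Jahn–Teller driving force.

[CrI6]^4-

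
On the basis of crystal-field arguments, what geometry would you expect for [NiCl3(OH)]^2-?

tetrahedral

Ligand charges: each chloride is −1; each hydroxide is −1. With an overall charge of −2 the nickel centre must be in the +2 oxidation state.
Group 10 minus oxidation state 2 gives a d⁸ configuration.
Coordination number: 4.
Chloride and hydroxide are weak-field ligands.
With weak-field ligands the CFSE gain from square planar is small, so a 3d d⁸ ion takes the sterically preferred tetrahedral geometry.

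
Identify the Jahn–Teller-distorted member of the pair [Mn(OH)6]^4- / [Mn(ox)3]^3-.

[Mn(ox)3]^3-

[Mn(OH)6]^4-: Each hydroxide is −1; balancing the −4 overall charge requires Mn(II). Group 7 minus oxidation state 2 gives a d⁵ configuration. Hydroxide is a weak-field ligand for a first-row metal, so the complex is high-spin. The d⁵ configuration leaves the e_g set evenly filled (or empty) — no strong Jahn–Teller driving force.
[Mn(ox)3]^3-: Ligand charges: each oxalate is −2. With an overall charge of −3 the manganese centre must be in the +3 oxidation state. Group 7 minus oxidation state 3 gives a d⁴ configuration. Oxalate is a weak-field ligand for a first-row metal, so the complex is high-spin. The t₂g³e_g¹ (high-spin) configuration has an unevenly filled e_g set; the Jahn–Teller theorem predicts a tetragonal distortion (typically axial elongation) to lift the degeneracy.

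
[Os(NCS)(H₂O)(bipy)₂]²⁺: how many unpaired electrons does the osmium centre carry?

Each isothiocyanate is −1; water is neutral; 2,2′-bipyridine is neutral; balancing the +2 overall charge requires Os(III).
Group 8 minus oxidation state 3 gives a d⁵ configuration.
Counting donor atoms: 1×isothiocyanate (monodentate) → 1 donor; 1×water (monodentate) → 1 donor; 2×2,2′-bipyridine (bidentate) → 4 donors. Coordination number = 6.
The spin state decides the count: a 5d ion has a large Δₒ and is invariably low-spin.
An octahedral low-spin d⁵ ion is t₂g⁵e_g⁰, giving 1 unpaired electron.

1 unpaired electron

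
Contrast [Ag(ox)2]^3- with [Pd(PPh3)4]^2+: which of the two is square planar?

[Pd(PPh3)4]^2+

For [Ag(ox)2]^3-: Summing ligand charges against the −3 overall charge gives an oxidation state of +1 for silver. Silver is a group-11 element; Ag(I) is therefore d¹⁰. A d¹⁰ ion has no crystal-field stabilisation preference between square planar and tetrahedral, so four ligands adopt the sterically favoured tetrahedral geometry. → tetrahedral.
For [Pd(PPh3)4]^2+: Ligand charges: triphenylphosphine is neutral. With an overall charge of +2 the palladium centre must be in the +2 oxidation state. Group 10 minus oxidation state 2 gives a d⁸ configuration. A 4d d⁸ ion has a large crystal-field splitting; square planar leaves the high-energy d_{x²−y²} orbital empty and maximises CFSE. → square planar.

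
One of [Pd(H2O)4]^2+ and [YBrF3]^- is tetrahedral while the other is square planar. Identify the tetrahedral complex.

[YBrF3]^-

For [Pd(H2O)4]^2+: Summing ligand charges against the +2 overall charge gives an oxidation state of +2 for palladium. Palladium is a group-10 element; Pd(II) is therefore d⁸. A 4d d⁸ ion has a large crystal-field splitting; square planar leaves the high-energy d_{x²−y²} orbital empty and maximises CFSE. → square planar.
For [YBrF3]^-: Summing ligand charges against the −1 overall charge gives an oxidation state of +3 for yttrium. Yttrium is a group-3 element; Y(III) is therefore d⁰. A d⁰ ion has no crystal-field stabilisation preference between square planar and tetrahedral, so four ligands adopt the sterically favoured tetrahedral geometry. → tetrahedral.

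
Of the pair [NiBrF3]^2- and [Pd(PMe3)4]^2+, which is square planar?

[Pd(PMe3)4]^2+

For [NiBrF3]^2-: Summing ligand charges against the −2 overall charge gives an oxidation state of +2 for nickel. Group 10 minus oxidation state 2 gives a d⁸ configuration. Bromide and fluoride are weak-field ligands. With weak-field ligands the CFSE gain from square planar is small, so a 3d d⁸ ion takes the sterically preferred tetrahedral geometry. → tetrahedral.
For [Pd(PMe3)4]^2+: Trimethylphosphine is neutral; balancing the +2 overall charge requires Pd(II). Pd sits in group 10, so the d-electron count is 10 − 2 = 8. A 4d d⁸ ion has a large crystal-field splitting; square planar leaves the high-energy d_{x²−y²} orbital empty and maximises CFSE. → square planar.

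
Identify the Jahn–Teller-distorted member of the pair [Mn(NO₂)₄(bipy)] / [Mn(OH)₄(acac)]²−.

[Mn(NO₂)₄(bipy)]: Each nitro (N-bound nitrite) is −1; 2,2′-bipyridine is neutral; balancing the 0 overall charge requires Mn(IV). Mn sits in group 7, so the d-electron count is 7 − 4 = 3. The d³ configuration leaves the e_g set evenly filled (or empty) — no strong Jahn–Teller driving force.
[Mn(OH)₄(acac)]²−: Summing ligand charges against the −2 overall charge gives an oxidation state of +3 for manganese. Mn sits in group 7, so the d-electron count is 7 − 3 = 4. Acetylacetonate and hydroxide are weak-field ligands for a first-row metal, so the complex is high-spin. The t₂g³e_g¹ (high-spin) configuration has an unevenly filled e_g set; the Jahn–Teller theorem predicts a tetragonal distortion (typically axial elongation) to lift the degeneracy.

[Mn(OH)₄(acac)]²−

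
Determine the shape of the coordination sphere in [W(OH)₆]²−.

Ligand charges: each hydroxide is −1. With an overall charge of −2 the tungsten centre must be in the +4 oxidation state.
W sits in group 6, so the d-electron count is 6 − 4 = 2.
With 6 monodentate ligands the coordination number is 6.
Six donors around a single metal centre give an octahedral coordination sphere.

octahedral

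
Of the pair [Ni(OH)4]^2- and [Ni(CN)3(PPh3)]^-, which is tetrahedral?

[Ni(OH)4]^2-

For [Ni(OH)4]^2-: Summing ligand charges against the −2 overall charge gives an oxidation state of +2 for nickel. Group 10 minus oxidation state 2 gives a d⁸ configuration. Hydroxide is a weak-field ligand. With weak-field ligands the CFSE gain from square planar is small, so a 3d d⁸ ion takes the sterically preferred tetrahedral geometry. → tetrahedral.
For [Ni(CN)3(PPh3)]^-: Summing ligand charges against the −1 overall charge gives an oxidation state of +2 for nickel. Group 10 minus oxidation state 2 gives a d⁸ configuration. Cyanide and triphenylphosphine are strong-field ligands (high in the spectrochemical series). A 3d d⁸ ion with strong-field ligands gains enough CFSE to favour square planar over tetrahedral. → square planar.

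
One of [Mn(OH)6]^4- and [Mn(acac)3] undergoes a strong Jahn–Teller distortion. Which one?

[Mn(acac)3]

[Mn(OH)6]^4-: Each hydroxide is −1; balancing the −4 overall charge requires Mn(II). Mn sits in group 7, so the d-electron count is 7 − 2 = 5. Hydroxide is a weak-field ligand for a first-row metal, so the complex is high-spin. The d⁵ configuration leaves the e_g set evenly filled (or empty) — no strong Jahn–Teller driving force.
[Mn(acac)3]: Each acetylacetonate is −1; balancing the 0 overall charge requires Mn(III). Manganese is a group-7 element; Mn(III) is therefore d⁴. Acetylacetonate is a weak-field ligand for a first-row metal, so the complex is high-spin. The t₂g³e_g¹ (high-spin) configuration has an unevenly filled e_g set; the Jahn–Teller theorem predicts a tetragonal distortion (typically axial elongation) to lift the degeneracy.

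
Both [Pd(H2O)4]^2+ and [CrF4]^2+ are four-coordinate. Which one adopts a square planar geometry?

For [Pd(H2O)4]^2+: Summing ligand charges against the +2 overall charge gives an oxidation state of +2 for palladium. Pd sits in group 10, so the d-electron count is 10 − 2 = 8. A 4d d⁸ ion has a large crystal-field splitting; square planar leaves the high-energy d_{x²−y²} orbital empty and maximises CFSE. → square planar.
For [CrF4]^2+: Each fluoride is −1; balancing the +2 overall charge requires Cr(VI). Cr sits in group 6, so the d-electron count is 6 − 6 = 0. A d⁰ ion has no crystal-field stabilisation preference between square planar and tetrahedral, so four ligands adopt the sterically favoured tetrahedral geometry. → tetrahedral.

[Pd(H2O)4]^2+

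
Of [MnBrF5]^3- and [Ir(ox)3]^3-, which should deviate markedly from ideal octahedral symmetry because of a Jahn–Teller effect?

[MnBrF5]^3-

[MnBrF5]^3-: Summing ligand charges against the −3 overall charge gives an oxidation state of +3 for manganese. Group 7 minus oxidation state 3 gives a d⁴ configuration. Bromide and fluoride are weak-field ligands for a first-row metal, so the complex is high-spin. The t₂g³e_g¹ (high-spin) configuration has an unevenly filled e_g set; the Jahn–Teller theorem predicts a tetragonal distortion (typically axial elongation) to lift the degeneracy.
[Ir(ox)3]^3-: Summing ligand charges against the −3 overall charge gives an oxidation state of +3 for iridium. Iridium is a group-9 element; Ir(III) is therefore d⁶. A 5d ion has a large Δₒ and is invariably low-spin. The d⁶ configuration leaves the e_g set evenly filled (or empty) — no strong Jahn–Teller driving force.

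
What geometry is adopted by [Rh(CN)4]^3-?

Each cyanide is −1; balancing the −3 overall charge requires Rh(I).
Rhodium is a group-9 element; Rh(I) is therefore d⁸.
With 4 monodentate ligands the coordination number is 4.
A 4d d⁸ ion has a large crystal-field splitting; square planar leaves the high-energy d_{x²−y²} orbital empty and maximises CFSE.

square planar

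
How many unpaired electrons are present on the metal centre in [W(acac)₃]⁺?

Summing ligand charges against the +1 overall charge gives an oxidation state of +4 for tungsten.
W sits in group 6, so the d-electron count is 6 − 4 = 2.
Counting donor atoms: 3×acetylacetonate (bidentate) → 6 donors. Coordination number = 6.
In an octahedral field the d² configuration is t₂g²e_g⁰ (only one arrangement possible), giving 2 unpaired electrons.

2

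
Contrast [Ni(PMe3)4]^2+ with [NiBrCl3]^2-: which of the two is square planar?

[Ni(PMe3)4]^2+

For [Ni(PMe3)4]^2+: Ligand charges: trimethylphosphine is neutral. With an overall charge of +2 the nickel centre must be in the +2 oxidation state. Nickel is a group-10 element; Ni(II) is therefore d⁸. Trimethylphosphine is a strong-field ligand (high in the spectrochemical series). A 3d d⁸ ion with strong-field ligands gains enough CFSE to favour square planar over tetrahedral. → square planar.
For [NiBrCl3]^2-: Each bromide is −1; each chloride is −1; balancing the −2 overall charge requires Ni(II). Ni sits in group 10, so the d-electron count is 10 − 2 = 8. Bromide and chloride are weak-field ligands. With weak-field ligands the CFSE gain from square planar is small, so a 3d d⁸ ion takes the sterically preferred tetrahedral geometry. → tetrahedral.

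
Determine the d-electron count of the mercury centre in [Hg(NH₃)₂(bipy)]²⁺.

d10

Ligand charges: ammonia is neutral; 2,2′-bipyridine is neutral. With an overall charge of +2 the mercury centre must be in the +2 oxidation state.
Group 12 minus oxidation state 2 gives a d¹⁰ configuration.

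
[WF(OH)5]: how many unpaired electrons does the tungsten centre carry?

Each fluoride is −1; each hydroxide is −1; balancing the 0 overall charge requires W(VI).
Group 6 minus oxidation state 6 gives a d⁰ configuration.
In an octahedral field the d⁰ configuration is t₂g⁰e_g⁰, giving 0 unpaired electrons.

0 unpaired electrons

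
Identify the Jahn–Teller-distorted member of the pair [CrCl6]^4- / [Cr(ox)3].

[CrCl6]^4-: Summing ligand charges against the −4 overall charge gives an oxidation state of +2 for chromium. Group 6 minus oxidation state 2 gives a d⁴ configuration. Chloride is a weak-field ligand for a first-row metal, so the complex is high-spin. The t₂g³e_g¹ (high-spin) configuration has an unevenly filled e_g set; the Jahn–Teller theorem predicts a tetragonal distortion (typically axial elongation) to lift the degeneracy.
[Cr(ox)3]: Summing ligand charges against the 0 overall charge gives an oxidation state of +6 for chromium. Group 6 minus oxidation state 6 gives a d⁰ configuration. The d⁰ configuration leaves the e_g set evenly filled (or empty) — no strong Jahn–Teller driving force.

[CrCl6]^4-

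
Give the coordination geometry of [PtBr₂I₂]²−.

Each bromide is −1; each iodide is −1; balancing the −2 overall charge requires Pt(II).
Platinum is a group-10 element; Pt(II) is therefore d⁸.
With 4 monodentate ligands the coordination number is 4.
A 5d d⁸ ion has a large crystal-field splitting; square planar leaves the high-energy d_{x²−y²} orbital empty and maximises CFSE.

square planar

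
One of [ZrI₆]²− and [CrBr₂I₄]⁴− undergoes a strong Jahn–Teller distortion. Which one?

[ZrI₆]²−: Each iodide is −1; balancing the −2 overall charge requires Zr(IV). Zr sits in group 4, so the d-electron count is 4 − 4 = 0. The d⁰ configuration leaves the e_g set evenly filled (or empty) — no strong Jahn–Teller driving force.
[CrBr₂I₄]⁴−: Summing ligand charges against the −4 overall charge gives an oxidation state of +2 for chromium. Chromium is a group-6 element; Cr(II) is therefore d⁴. Bromide and iodide are weak-field ligands for a first-row metal, so the complex is high-spin. The t₂g³e_g¹ (high-spin) configuration has an unevenly filled e_g set; the Jahn–Teller theorem predicts a tetragonal distortion (typically axial elongation) to lift the degeneracy.

[CrBr₂I₄]⁴−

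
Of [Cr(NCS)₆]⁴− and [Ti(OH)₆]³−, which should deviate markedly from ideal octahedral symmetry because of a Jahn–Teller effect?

[Cr(NCS)₆]⁴−: Summing ligand charges against the −4 overall charge gives an oxidation state of +2 for chromium. Cr sits in group 6, so the d-electron count is 6 − 2 = 4. Isothiocyanate is a weak-field ligand for a first-row metal, so the complex is high-spin. The t₂g³e_g¹ (high-spin) configuration has an unevenly filled e_g set; the Jahn–Teller theorem predicts a tetragonal distortion (typically axial elongation) to lift the degeneracy.
[Ti(OH)₆]³−: Each hydroxide is −1; balancing the −3 overall charge requires Ti(III). Ti sits in group 4, so the d-electron count is 4 − 3 = 1. The d¹ configuration leaves the e_g set evenly filled (or empty) — no strong Jahn–Teller driving force.

[Cr(NCS)₆]⁴−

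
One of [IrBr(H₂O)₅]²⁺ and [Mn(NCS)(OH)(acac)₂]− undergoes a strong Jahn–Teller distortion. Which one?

[Mn(NCS)(OH)(acac)₂]−

[IrBr(H₂O)₅]²⁺: Each bromide is −1; water is neutral; balancing the +2 overall charge requires Ir(III). Ir sits in group 9, so the d-electron count is 9 − 3 = 6. A 5d ion has a large Δₒ and is invariably low-spin. The d⁶ configuration leaves the e_g set evenly filled (or empty) — no strong Jahn–Teller driving force.
[Mn(NCS)(OH)(acac)₂]−: Ligand charges: each isothiocyanate is −1; each hydroxide is −1; each acetylacetonate is −1. With an overall charge of −1 the manganese centre must be in the +3 oxidation state. Manganese is a group-7 element; Mn(III) is therefore d⁴. Acetylacetonate, hydroxide, and isothiocyanate are weak-field ligands for a first-row metal, so the complex is high-spin. The t₂g³e_g¹ (high-spin) configuration has an unevenly filled e_g set; the Jahn–Teller theorem predicts a tetragonal distortion (typically axial elongation) to lift the degeneracy.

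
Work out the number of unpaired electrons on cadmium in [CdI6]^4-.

Ligand charges: each iodide is −1. With an overall charge of −4 the cadmium centre must be in the +2 oxidation state.
Cd sits in group 12, so the d-electron count is 12 − 2 = 10.
In an octahedral field the d¹⁰ configuration is t₂g⁶e_g⁴, giving 0 unpaired electrons.

0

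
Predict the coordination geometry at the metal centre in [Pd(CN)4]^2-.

Ligand charges: each cyanide is −1. With an overall charge of −2 the palladium centre must be in the +2 oxidation state.
Palladium is a group-10 element; Pd(II) is therefore d⁸.
Coordination number: 4.
A 4d d⁸ ion has a large crystal-field splitting; square planar leaves the high-energy d_{x²−y²} orbital empty and maximises CFSE.

square planar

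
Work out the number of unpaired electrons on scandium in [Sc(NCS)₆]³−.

Each isothiocyanate is −1; balancing the −3 overall charge requires Sc(III).
Group 3 minus oxidation state 3 gives a d⁰ configuration.
In an octahedral field the d⁰ configuration is t₂g⁰e_g⁰, giving 0 unpaired electrons.

0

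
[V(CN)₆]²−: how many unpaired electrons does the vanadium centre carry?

1

Summing ligand charges against the −2 overall charge gives an oxidation state of +4 for vanadium.
Group 5 minus oxidation state 4 gives a d¹ configuration.
In an octahedral field the d¹ configuration is t₂g¹e_g⁰ (only one arrangement possible), giving 1 unpaired electron.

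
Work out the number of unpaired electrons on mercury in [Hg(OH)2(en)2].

Ligand charges: each hydroxide is −1; ethylenediamine is neutral. With an overall charge of 0 the mercury centre must be in the +2 oxidation state.
Mercury is a group-12 element; Hg(II) is therefore d¹⁰.
Counting donor atoms: 2×hydroxide (monodentate) → 2 donors; 2×ethylenediamine (bidentate) → 4 donors. Coordination number = 6.
In an octahedral field the d¹⁰ configuration is t₂g⁶e_g⁴, giving 0 unpaired electrons.

0 unpaired electrons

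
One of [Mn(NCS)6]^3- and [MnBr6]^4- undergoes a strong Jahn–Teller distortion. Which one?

[Mn(NCS)6]^3-: Summing ligand charges against the −3 overall charge gives an oxidation state of +3 for manganese. Manganese is a group-7 element; Mn(III) is therefore d⁴. Isothiocyanate is a weak-field ligand for a first-row metal, so the complex is high-spin. The t₂g³e_g¹ (high-spin) configuration has an unevenly filled e_g set; the Jahn–Teller theorem predicts a tetragonal distortion (typically axial elongation) to lift the degeneracy.
[MnBr6]^4-: Ligand charges: each bromide is −1. With an overall charge of −4 the manganese centre must be in the +2 oxidation state. Group 7 minus oxidation state 2 gives a d⁵ configuration. Bromide is a weak-field ligand for a first-row metal, so the complex is high-spin. The d⁵ configuration leaves the e_g set evenly filled (or empty) — no strong Jahn–Teller driving force.

[Mn(NCS)6]^3-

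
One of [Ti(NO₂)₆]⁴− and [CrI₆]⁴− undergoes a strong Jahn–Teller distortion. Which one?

[CrI₆]⁴−

[Ti(NO₂)₆]⁴−: Each nitro (N-bound nitrite) is −1; balancing the −4 overall charge requires Ti(II). Group 4 minus oxidation state 2 gives a d² configuration. The d² configuration leaves the e_g set evenly filled (or empty) — no strong Jahn–Teller driving force.
[CrI₆]⁴−: Each iodide is −1; balancing the −4 overall charge requires Cr(II). Chromium is a group-6 element; Cr(II) is therefore d⁴. Iodide is a weak-field ligand for a first-row metal, so the complex is high-spin. The t₂g³e_g¹ (high-spin) configuration has an unevenly filled e_g set; the Jahn–Teller theorem predicts a tetragonal distortion (typically axial elongation) to lift the degeneracy.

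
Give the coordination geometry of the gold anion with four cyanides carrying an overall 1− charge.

square planar

Ligand charges: each cyanide is −1. With an overall charge of −1 the gold centre must be in the +3 oxidation state.
Gold is a group-11 element; Au(III) is therefore d⁸.
Coordination number: 4.
A 5d d⁸ ion has a large crystal-field splitting; square planar leaves the high-energy d_{x²−y²} orbital empty and maximises CFSE.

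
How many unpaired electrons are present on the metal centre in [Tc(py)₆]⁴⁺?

3 unpaired electrons

Pyridine is neutral; balancing the +4 overall charge requires Tc(IV).
Technetium is a group-7 element; Tc(IV) is therefore d³.
In an octahedral field the d³ configuration is t₂g³e_g⁰ (only one arrangement possible), giving 3 unpaired electrons.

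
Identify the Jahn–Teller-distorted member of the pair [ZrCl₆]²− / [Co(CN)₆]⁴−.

[Co(CN)₆]⁴−

[ZrCl₆]²−: Ligand charges: each chloride is −1. With an overall charge of −2 the zirconium centre must be in the +4 oxidation state. Zirconium is a group-4 element; Zr(IV) is therefore d⁰. The d⁰ configuration leaves the e_g set evenly filled (or empty) — no strong Jahn–Teller driving force.
[Co(CN)₆]⁴−: Each cyanide is −1; balancing the −4 overall charge requires Co(II). Cobalt is a group-9 element; Co(II) is therefore d⁷. Cyanide is a strong-field ligand (high in the spectrochemical series) for a first-row metal, so the complex is low-spin. The t₂g⁶e_g¹ (low-spin) configuration has an unevenly filled e_g set; the Jahn–Teller theorem predicts a tetragonal distortion (typically axial elongation) to lift the degeneracy.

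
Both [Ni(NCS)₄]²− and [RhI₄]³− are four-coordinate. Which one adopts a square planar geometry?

[RhI₄]³−

For [Ni(NCS)₄]²−: Ligand charges: each isothiocyanate is −1. With an overall charge of −2 the nickel centre must be in the +2 oxidation state. Ni sits in group 10, so the d-electron count is 10 − 2 = 8. Isothiocyanate is a weak-field ligand. With weak-field ligands the CFSE gain from square planar is small, so a 3d d⁸ ion takes the sterically preferred tetrahedral geometry. → tetrahedral.
For [RhI₄]³−: Each iodide is −1; balancing the −3 overall charge requires Rh(I). Rh sits in group 9, so the d-electron count is 9 − 1 = 8. A 4d d⁸ ion has a large crystal-field splitting; square planar leaves the high-energy d_{x²−y²} orbital empty and maximises CFSE. → square planar.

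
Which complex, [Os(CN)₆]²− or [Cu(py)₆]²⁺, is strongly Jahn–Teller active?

[Os(CN)₆]²−: Each cyanide is −1; balancing the −2 overall charge requires Os(IV). Group 8 minus oxidation state 4 gives a d⁴ configuration. A 5d ion has a large Δₒ and is invariably low-spin. The d⁴ configuration leaves the e_g set evenly filled (or empty) — no strong Jahn–Teller driving force.
[Cu(py)₆]²⁺: Ligand charges: pyridine is neutral. With an overall charge of +2 the copper centre must be in the +2 oxidation state. Copper is a group-11 element; Cu(II) is therefore d⁹. The t₂g⁶e_g³ configuration has an unevenly filled e_g set; the Jahn–Teller theorem predicts a tetragonal distortion (typically axial elongation) to lift the degeneracy.

[Cu(py)₆]²⁺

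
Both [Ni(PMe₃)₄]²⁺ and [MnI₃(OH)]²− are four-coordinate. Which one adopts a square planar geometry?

For [Ni(PMe₃)₄]²⁺: Summing ligand charges against the +2 overall charge gives an oxidation state of +2 for nickel. Nickel is a group-10 element; Ni(II) is therefore d⁸. Trimethylphosphine is a strong-field ligand (high in the spectrochemical series). A 3d d⁸ ion with strong-field ligands gains enough CFSE to favour square planar over tetrahedral. → square planar.
For [MnI₃(OH)]²−: Each iodide is −1; each hydroxide is −1; balancing the −2 overall charge requires Mn(II). Mn sits in group 7, so the d-electron count is 7 − 2 = 5. A high-spin d⁵ ion has zero CFSE in either geometry, so four ligands adopt the sterically favoured tetrahedral geometry. → tetrahedral.

[Ni(PMe₃)₄]²⁺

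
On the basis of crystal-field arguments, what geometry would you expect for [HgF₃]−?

Summing ligand charges against the −1 overall charge gives an oxidation state of +2 for mercury.
Mercury is a group-12 element; Hg(II) is therefore d¹⁰.
With 3 monodentate ligands the coordination number is 3.
Three ligands around a d¹⁰ centre minimise repulsion in a trigonal-planar arrangement.

trigonal planar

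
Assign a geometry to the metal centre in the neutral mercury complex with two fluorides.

linear

Each fluoride is −1; balancing the 0 overall charge requires Hg(II).
Hg sits in group 12, so the d-electron count is 12 − 2 = 10.
Coordination number: 2.
A d¹⁰ ion with only two ligands adopts a linear arrangement (sp hybridisation; no CFSE preference).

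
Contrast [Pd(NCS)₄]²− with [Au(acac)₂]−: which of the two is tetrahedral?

[Au(acac)₂]−

For [Pd(NCS)₄]²−: Each isothiocyanate is −1; balancing the −2 overall charge requires Pd(II). Pd sits in group 10, so the d-electron count is 10 − 2 = 8. A 4d d⁸ ion has a large crystal-field splitting; square planar leaves the high-energy d_{x²−y²} orbital empty and maximises CFSE. → square planar.
For [Au(acac)₂]−: Summing ligand charges against the −1 overall charge gives an oxidation state of +1 for gold. Group 11 minus oxidation state 1 gives a d¹⁰ configuration. A d¹⁰ ion has no crystal-field stabilisation preference between square planar and tetrahedral, so four ligands adopt the sterically favoured tetrahedral geometry. → tetrahedral.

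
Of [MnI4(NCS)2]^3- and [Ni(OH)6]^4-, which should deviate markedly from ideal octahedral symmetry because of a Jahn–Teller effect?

[MnI4(NCS)2]^3-: Each iodide is −1; each isothiocyanate is −1; balancing the −3 overall charge requires Mn(III). Manganese is a group-7 element; Mn(III) is therefore d⁴. Iodide and isothiocyanate are weak-field ligands for a first-row metal, so the complex is high-spin. The t₂g³e_g¹ (high-spin) configuration has an unevenly filled e_g set; the Jahn–Teller theorem predicts a tetragonal distortion (typically axial elongation) to lift the degeneracy.
[Ni(OH)6]^4-: Summing ligand charges against the −4 overall charge gives an oxidation state of +2 for nickel. Group 10 minus oxidation state 2 gives a d⁸ configuration. The d⁸ configuration leaves the e_g set evenly filled (or empty) — no strong Jahn–Teller driving force.

[MnI4(NCS)2]^3-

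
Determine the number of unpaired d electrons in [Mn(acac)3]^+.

3

Each acetylacetonate is −1; balancing the +1 overall charge requires Mn(IV).
Group 7 minus oxidation state 4 gives a d³ configuration.
Counting donor atoms: 3×acetylacetonate (bidentate) → 6 donors. Coordination number = 6.
In an octahedral field the d³ configuration is t₂g³e_g⁰ (only one arrangement possible), giving 3 unpaired electrons.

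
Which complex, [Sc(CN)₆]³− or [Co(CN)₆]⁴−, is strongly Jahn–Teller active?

[Co(CN)₆]⁴−

[Sc(CN)₆]³−: Ligand charges: each cyanide is −1. With an overall charge of −3 the scandium centre must be in the +3 oxidation state. Group 3 minus oxidation state 3 gives a d⁰ configuration. The d⁰ configuration leaves the e_g set evenly filled (or empty) — no strong Jahn–Teller driving force.
[Co(CN)₆]⁴−: Each cyanide is −1; balancing the −4 overall charge requires Co(II). Group 9 minus oxidation state 2 gives a d⁷ configuration. Cyanide is a strong-field ligand (high in the spectrochemical series) for a first-row metal, so the complex is low-spin. The t₂g⁶e_g¹ (low-spin) configuration has an unevenly filled e_g set; the Jahn–Teller theorem predicts a tetragonal distortion (typically axial elongation) to lift the degeneracy.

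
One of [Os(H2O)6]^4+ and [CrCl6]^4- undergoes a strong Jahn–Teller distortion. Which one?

[Os(H2O)6]^4+: Summing ligand charges against the +4 overall charge gives an oxidation state of +4 for osmium. Os sits in group 8, so the d-electron count is 8 − 4 = 4. A 5d ion has a large Δₒ and is invariably low-spin. The d⁴ configuration leaves the e_g set evenly filled (or empty) — no strong Jahn–Teller driving force.
[CrCl6]^4-: Summing ligand charges against the −4 overall charge gives an oxidation state of +2 for chromium. Group 6 minus oxidation state 2 gives a d⁴ configuration. Chloride is a weak-field ligand for a first-row metal, so the complex is high-spin. The t₂g³e_g¹ (high-spin) configuration has an unevenly filled e_g set; the Jahn–Teller theorem predicts a tetragonal distortion (typically axial elongation) to lift the degeneracy.

[CrCl6]^4-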